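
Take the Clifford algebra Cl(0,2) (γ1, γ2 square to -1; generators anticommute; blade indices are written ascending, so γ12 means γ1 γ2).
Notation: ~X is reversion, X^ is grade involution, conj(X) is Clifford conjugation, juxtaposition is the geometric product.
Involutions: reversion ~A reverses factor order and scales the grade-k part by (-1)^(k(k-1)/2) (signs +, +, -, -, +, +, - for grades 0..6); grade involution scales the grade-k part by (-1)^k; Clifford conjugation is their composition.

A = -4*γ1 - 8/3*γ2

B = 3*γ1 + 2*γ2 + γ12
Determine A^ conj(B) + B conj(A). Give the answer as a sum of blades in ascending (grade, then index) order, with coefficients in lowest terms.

first term: 52/3 - 8/3*γ1 + 4*γ2
second term: -52/3 - 8/3*γ1 + 4*γ2
Answer: -16/3*γ1 + 8*γ2


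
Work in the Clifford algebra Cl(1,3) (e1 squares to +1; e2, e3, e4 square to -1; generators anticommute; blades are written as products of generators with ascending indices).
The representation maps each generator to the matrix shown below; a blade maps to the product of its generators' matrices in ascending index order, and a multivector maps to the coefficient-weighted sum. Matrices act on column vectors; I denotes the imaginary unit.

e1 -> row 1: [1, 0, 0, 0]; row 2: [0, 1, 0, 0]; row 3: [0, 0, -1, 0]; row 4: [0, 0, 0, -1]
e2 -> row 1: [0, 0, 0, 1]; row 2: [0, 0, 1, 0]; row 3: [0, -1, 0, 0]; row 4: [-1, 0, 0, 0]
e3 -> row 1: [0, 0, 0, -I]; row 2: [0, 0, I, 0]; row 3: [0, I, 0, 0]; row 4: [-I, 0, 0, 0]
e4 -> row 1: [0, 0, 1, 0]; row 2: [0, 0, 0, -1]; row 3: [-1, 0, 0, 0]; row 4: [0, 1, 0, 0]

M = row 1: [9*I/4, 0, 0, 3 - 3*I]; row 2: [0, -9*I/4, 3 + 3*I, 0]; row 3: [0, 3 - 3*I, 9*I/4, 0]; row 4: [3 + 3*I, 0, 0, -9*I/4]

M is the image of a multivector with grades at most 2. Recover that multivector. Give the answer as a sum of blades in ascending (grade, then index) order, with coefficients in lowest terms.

Method: the blade images are trace-orthogonal — tr(rho(e_A) rho(e_B)^-1) = 4 if A = B and 0 otherwise — and rho(e_A)^-1 = (e_A)^2 * rho(e_A) with (e_A)^2 = +1 or -1, so the coefficient of e_A in the preimage is (e_A)^2 * tr(M rho(e_A))/4.
Nonzero projections over blades of grade <= 2: e1 e2: (e1 e2)^2 = +1, tr(M rho(e1 e2)) = 12, coefficient 3; e1 e3: (e1 e3)^2 = +1, tr(M rho(e1 e3)) = 12, coefficient 3; e2 e3: (e2 e3)^2 = -1, tr(M rho(e2 e3)) = 9, coefficient -9/4. Every other blade of grade <= 2 projects to 0.
Answer: 3*e1 e2 + 3*e1 e3 - 9/4*e2 e3


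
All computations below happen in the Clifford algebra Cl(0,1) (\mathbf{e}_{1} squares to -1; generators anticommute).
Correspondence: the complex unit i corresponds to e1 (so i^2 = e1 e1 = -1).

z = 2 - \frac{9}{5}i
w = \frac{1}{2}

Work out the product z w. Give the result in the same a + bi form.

In blades: z = 2 - \frac{9}{5} e_{1}, w = \frac{1}{2}.
Distribute z over w term by term (generator squares from the signature, products reordered to ascending indices): (2)*w = 1; (-\frac{9}{5} e_{1})*w = -\frac{9}{10} e_{1}.
Sum: 1 - \frac{9}{10} e_{1}; translating back through the correspondence:
Answer: 1 - \frac{9}{10}i


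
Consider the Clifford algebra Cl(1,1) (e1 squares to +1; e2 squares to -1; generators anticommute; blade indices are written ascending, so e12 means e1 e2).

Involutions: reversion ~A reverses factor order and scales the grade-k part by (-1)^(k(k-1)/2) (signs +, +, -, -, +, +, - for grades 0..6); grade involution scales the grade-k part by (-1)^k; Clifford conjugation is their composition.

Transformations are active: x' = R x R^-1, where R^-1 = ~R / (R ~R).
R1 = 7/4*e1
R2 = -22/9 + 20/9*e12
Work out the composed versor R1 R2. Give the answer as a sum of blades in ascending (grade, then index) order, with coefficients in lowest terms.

Distribute over the terms of R1 (each basis-blade product reordered to ascending indices, repeated generators contracted through their squares):
(7/4*e1) R2 = -77/18*e1 + 35/9*e2
Answer: -77/18*e1 + 35/9*e2


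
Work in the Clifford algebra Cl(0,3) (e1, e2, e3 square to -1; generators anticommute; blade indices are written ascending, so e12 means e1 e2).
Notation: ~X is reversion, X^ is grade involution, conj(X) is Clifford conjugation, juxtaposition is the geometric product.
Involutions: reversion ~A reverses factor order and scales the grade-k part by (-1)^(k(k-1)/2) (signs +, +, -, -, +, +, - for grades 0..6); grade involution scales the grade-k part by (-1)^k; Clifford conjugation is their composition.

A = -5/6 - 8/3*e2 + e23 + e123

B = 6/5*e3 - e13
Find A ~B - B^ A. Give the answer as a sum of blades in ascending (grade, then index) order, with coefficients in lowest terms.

first term: -1/5*e2 - e3 - 11/5*e12 - 5/6*e13 - 16/5*e23 + 8/3*e123
second term: -11/5*e2 + e3 + 1/5*e12 + 5/6*e13 - 16/5*e23 - 8/3*e123
Answer: 2*e2 - 2*e3 - 12/5*e12 - 5/3*e13 + 16/3*e123


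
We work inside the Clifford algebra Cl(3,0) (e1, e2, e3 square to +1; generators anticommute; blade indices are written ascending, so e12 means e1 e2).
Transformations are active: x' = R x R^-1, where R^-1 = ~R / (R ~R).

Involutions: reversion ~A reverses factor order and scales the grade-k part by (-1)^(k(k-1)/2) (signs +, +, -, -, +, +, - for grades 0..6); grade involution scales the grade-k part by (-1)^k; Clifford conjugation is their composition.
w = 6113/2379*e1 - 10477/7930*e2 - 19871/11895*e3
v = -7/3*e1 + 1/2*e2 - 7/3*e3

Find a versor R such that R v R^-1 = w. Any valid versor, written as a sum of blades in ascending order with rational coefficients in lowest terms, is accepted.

Reasoning: v^2 = w^2 = 401/36 since conjugation preserves the quadratic form; R = v + w = 562/2379*e1 - 3256/3965*e2 - 47626/11895*e3 is then valid when invertible, keeping its own part and reversing (v - w)/2.
Answer: 562/2379*e1 - 3256/3965*e2 - 47626/11895*e3


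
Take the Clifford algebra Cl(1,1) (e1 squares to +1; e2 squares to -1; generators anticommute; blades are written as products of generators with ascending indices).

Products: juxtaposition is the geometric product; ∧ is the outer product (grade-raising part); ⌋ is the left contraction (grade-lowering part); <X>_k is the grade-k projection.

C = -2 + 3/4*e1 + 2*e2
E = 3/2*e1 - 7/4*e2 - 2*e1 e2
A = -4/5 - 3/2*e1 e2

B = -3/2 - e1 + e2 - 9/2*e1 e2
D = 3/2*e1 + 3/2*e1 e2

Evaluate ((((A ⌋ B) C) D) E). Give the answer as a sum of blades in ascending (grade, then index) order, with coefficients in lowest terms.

step 1: 159/20 + 4/5*e1 - 4/5*e2 + 18/5*e1 e2
step 2: -137/10 - 227/80*e1 + 74/5*e2 - 5*e1 e2
step 3: -1881/160 + 33/20*e1 + 519/160*e2 - 171/4*e1 e2
step 4: 59937/640 - 31659/320*e1 + 10419/128*e2 + 5043/320*e1 e2
Answer: 59937/640 - 31659/320*e1 + 10419/128*e2 + 5043/320*e1 e2


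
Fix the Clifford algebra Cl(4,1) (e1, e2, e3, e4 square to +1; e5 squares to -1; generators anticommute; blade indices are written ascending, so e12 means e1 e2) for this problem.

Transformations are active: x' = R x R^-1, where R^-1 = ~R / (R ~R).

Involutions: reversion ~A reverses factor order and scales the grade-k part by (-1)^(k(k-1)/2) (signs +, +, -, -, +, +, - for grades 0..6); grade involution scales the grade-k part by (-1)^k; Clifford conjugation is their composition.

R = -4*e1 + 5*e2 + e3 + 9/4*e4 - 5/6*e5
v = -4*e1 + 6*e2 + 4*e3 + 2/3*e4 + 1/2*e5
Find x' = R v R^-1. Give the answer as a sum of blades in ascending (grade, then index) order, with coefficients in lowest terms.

~R = -4*e1 + 5*e2 + e3 + 9/4*e4 - 5/6*e5, and R ~R = 6677/144, so R^-1 = ~R / (6677/144).
R v = 623/12 - 4*e12 - 12*e13 + 19/3*e14 - 16/3*e15 + 14*e23 - 61/6*e24 + 15/2*e25 - 25/3*e34 + 23/6*e35 + 121/72*e45
Answer: -33100/6677*e1 + 34698/6677*e2 - 11756/6677*e3 + 87572/20031*e4 - 31597/13354*e5


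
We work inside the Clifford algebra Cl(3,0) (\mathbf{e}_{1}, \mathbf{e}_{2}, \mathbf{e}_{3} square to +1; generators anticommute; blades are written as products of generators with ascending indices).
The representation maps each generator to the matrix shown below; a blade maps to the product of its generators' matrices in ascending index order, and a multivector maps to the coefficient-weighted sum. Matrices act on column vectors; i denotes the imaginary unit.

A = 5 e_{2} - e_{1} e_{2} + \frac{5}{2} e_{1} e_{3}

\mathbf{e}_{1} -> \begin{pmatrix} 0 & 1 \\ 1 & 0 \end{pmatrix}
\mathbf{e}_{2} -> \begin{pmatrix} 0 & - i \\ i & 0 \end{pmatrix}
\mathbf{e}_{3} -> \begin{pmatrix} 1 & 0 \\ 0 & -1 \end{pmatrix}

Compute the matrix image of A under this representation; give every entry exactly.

Bivector images (products of the table entries): rho(e_{1} e_{2}) = rho(\mathbf{e}_{1})rho(\mathbf{e}_{2}) = \begin{pmatrix} i & 0 \\ 0 & - i \end{pmatrix}; rho(e_{1} e_{3}) = rho(\mathbf{e}_{1})rho(\mathbf{e}_{3}) = \begin{pmatrix} 0 & -1 \\ 1 & 0 \end{pmatrix}.
M = (5)*rho(e_{2}) + (-1)*rho(e_{1} e_{2}) + (\frac{5}{2})*rho(e_{1} e_{3}), summed entrywise:
Answer: \begin{pmatrix} - i & - \frac{5}{2} - 5 i \\ \frac{5}{2} + 5 i & i \end{pmatrix}


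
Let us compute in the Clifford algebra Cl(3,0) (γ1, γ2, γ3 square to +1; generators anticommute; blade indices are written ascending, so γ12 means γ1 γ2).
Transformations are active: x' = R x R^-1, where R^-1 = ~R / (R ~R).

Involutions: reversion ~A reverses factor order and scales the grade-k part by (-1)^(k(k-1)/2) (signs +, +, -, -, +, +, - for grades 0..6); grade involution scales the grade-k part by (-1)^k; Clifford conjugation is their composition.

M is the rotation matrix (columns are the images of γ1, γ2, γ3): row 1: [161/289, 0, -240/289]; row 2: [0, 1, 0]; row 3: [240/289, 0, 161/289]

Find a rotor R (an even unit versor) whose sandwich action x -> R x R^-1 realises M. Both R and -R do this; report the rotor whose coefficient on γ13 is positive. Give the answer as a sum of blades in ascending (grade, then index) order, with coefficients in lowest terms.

Method: write R = a + b12*γ12 + b13*γ13 + b23*γ23 with a^2 + b12^2 + b13^2 + b23^2 = 1 (so R^-1 = ~R). Expanding the columns R e_j ~R gives tr M = 4a^2 - 1 and, from the antisymmetric part, M21 - M12 = -4a*b12, M13 - M31 = 4a*b13, M32 - M23 = -4a*b23.
Here tr M = 611/289, so a^2 = (1 + tr M)/4 = 225/289 and a = ±15/17. Taking a = 15/17: M21 - M12 = 0, M13 - M31 = -480/289, M32 - M23 = 0, giving b12 = 0, b13 = -8/17, b23 = 0, i.e. R = 15/17 - 8/17*γ13.
Its γ13 coefficient is negative, so report the other preimage -R.
Answer: -15/17 + 8/17*γ13. Key observation: the double cover Spin(3) -> SO(3) sends R and -R to the same matrix (trace 611/289 here), so the stated sign of the γ13 coefficient is what selects one sheet.


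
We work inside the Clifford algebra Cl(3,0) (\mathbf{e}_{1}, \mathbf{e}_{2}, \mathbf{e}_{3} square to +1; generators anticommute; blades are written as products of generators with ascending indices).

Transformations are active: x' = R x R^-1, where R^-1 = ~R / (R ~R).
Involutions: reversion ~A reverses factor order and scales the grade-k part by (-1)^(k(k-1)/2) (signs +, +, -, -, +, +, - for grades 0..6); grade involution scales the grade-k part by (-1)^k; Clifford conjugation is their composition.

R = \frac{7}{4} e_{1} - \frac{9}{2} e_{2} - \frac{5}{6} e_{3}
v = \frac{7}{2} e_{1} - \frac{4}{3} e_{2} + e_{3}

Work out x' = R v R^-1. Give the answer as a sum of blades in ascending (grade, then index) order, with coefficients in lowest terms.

~R = \frac{7}{4} e_{1} - \frac{9}{2} e_{2} - \frac{5}{6} e_{3}, and R ~R = \frac{3457}{144}, so R^-1 = ~R / (\frac{3457}{144}).
R v = \frac{271}{24} + \frac{161}{12} e_{1} e_{2} + \frac{14}{3} e_{1} e_{3} - \frac{101}{18} e_{2} e_{3}
Answer: -\frac{12817}{6914} e_{1} - \frac{30074}{10371} e_{2} - \frac{6167}{3457} e_{3}


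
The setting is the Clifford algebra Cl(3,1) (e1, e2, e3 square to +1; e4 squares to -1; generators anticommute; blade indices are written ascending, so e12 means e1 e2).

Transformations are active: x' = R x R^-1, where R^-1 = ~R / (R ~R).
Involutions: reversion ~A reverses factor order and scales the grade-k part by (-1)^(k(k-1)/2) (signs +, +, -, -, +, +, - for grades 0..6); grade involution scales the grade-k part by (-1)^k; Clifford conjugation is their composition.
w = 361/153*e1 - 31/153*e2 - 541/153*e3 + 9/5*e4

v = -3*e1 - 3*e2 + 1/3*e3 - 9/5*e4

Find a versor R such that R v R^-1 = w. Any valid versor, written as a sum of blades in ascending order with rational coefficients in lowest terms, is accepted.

Key observation: q(v) = q(w) = 3346/225 (sandwiches preserve the norm), so R = v + w = -98/153*e1 - 490/153*e2 - 490/153*e3 works whenever it is invertible — the component of v along it is kept and (v - w)/2 reverses, sending v to w.
Answer: -98/153*e1 - 490/153*e2 - 490/153*e3


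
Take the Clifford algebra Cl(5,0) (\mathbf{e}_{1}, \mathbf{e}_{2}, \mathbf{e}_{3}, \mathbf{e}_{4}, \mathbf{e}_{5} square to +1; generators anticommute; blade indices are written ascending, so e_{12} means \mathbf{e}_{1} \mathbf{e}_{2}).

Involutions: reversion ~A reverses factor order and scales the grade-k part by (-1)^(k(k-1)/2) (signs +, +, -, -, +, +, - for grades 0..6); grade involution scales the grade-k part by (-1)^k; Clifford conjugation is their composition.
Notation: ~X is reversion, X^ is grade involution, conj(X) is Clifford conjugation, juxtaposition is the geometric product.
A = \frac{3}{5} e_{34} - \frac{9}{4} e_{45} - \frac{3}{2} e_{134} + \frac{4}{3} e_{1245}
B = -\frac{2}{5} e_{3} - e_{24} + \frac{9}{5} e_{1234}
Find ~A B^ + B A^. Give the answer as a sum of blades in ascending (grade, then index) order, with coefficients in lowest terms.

first term: -\frac{27}{10} e_{2} + \frac{6}{25} e_{4} + \frac{27}{25} e_{12} - \frac{3}{5} e_{14} + \frac{4}{3} e_{15} + \frac{3}{5} e_{23} + \frac{9}{4} e_{25} + \frac{12}{5} e_{35} - \frac{3}{2} e_{123} + \frac{9}{10} e_{345} - \frac{81}{20} e_{1235} + \frac{8}{15} e_{12345}
second term: \frac{27}{10} e_{2} - \frac{6}{25} e_{4} - \frac{27}{25} e_{12} + \frac{3}{5} e_{14} + \frac{4}{3} e_{15} + \frac{3}{5} e_{23} + \frac{9}{4} e_{25} - \frac{12}{5} e_{35} + \frac{3}{2} e_{123} + \frac{9}{10} e_{345} - \frac{81}{20} e_{1235} - \frac{8}{15} e_{12345}
Answer: \frac{8}{3} e_{15} + \frac{6}{5} e_{23} + \frac{9}{2} e_{25} + \frac{9}{5} e_{345} - \frac{81}{10} e_{1235}


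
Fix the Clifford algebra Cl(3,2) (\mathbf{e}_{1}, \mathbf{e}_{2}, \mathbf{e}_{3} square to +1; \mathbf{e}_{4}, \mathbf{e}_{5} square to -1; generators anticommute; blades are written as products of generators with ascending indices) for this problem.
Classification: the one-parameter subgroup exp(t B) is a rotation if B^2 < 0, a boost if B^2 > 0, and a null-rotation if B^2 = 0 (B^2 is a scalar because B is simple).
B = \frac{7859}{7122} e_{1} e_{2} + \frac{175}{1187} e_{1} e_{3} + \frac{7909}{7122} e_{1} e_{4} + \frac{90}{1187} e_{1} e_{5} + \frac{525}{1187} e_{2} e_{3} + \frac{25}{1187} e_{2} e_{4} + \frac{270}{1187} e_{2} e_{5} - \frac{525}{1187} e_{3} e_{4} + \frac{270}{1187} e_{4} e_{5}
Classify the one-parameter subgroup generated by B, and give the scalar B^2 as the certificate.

B^2 term by term: the squares give (\frac{7859}{7122})^2*(e_{1} e_{2})^2 + (\frac{175}{1187})^2*(e_{1} e_{3})^2 + (\frac{7909}{7122})^2*(e_{1} e_{4})^2 + (\frac{90}{1187})^2*(e_{1} e_{5})^2 + (\frac{525}{1187})^2*(e_{2} e_{3})^2 + (\frac{25}{1187})^2*(e_{2} e_{4})^2 + (\frac{270}{1187})^2*(e_{2} e_{5})^2 + (-\frac{525}{1187})^2*(e_{3} e_{4})^2 + (\frac{270}{1187})^2*(e_{4} e_{5})^2 = \frac{61763881}{50722884}*(-1) + \frac{30625}{1408969}*(-1) + \frac{62552281}{50722884}*(+1) + \frac{8100}{1408969}*(+1) + \frac{275625}{1408969}*(-1) + \frac{625}{1408969}*(+1) + \frac{72900}{1408969}*(+1) + \frac{275625}{1408969}*(+1) + \frac{72900}{1408969}*(-1) = 0 (each basis 2-blade squares to minus the product of its generators' squares); cross terms between blades sharing an index anticommute and cancel; the commuting (index-disjoint) pairs give grade-4 terms 2*c*c'*(blade product), which cancel blade by blade — e_{1} e_{2} e_{3} e_{4}: -\frac{1375325}{1408969} - \frac{8750}{1408969} + \frac{1384075}{1408969} = 0; e_{1} e_{2} e_{3} e_{5}: -\frac{94500}{1408969} + \frac{94500}{1408969} = 0; e_{1} e_{2} e_{4} e_{5}: \frac{707310}{1408969} - \frac{711810}{1408969} + \frac{4500}{1408969} = 0; e_{1} e_{3} e_{4} e_{5}: \frac{94500}{1408969} - \frac{94500}{1408969} = 0; e_{2} e_{3} e_{4} e_{5}: \frac{283500}{1408969} - \frac{283500}{1408969} = 0 — confirming B is simple. So B^2 = 0.
Answer: null-rotation, certificate B^2 = 0. Because 0 is invariant under every versor sandwich, the classification follows from its sign alone.


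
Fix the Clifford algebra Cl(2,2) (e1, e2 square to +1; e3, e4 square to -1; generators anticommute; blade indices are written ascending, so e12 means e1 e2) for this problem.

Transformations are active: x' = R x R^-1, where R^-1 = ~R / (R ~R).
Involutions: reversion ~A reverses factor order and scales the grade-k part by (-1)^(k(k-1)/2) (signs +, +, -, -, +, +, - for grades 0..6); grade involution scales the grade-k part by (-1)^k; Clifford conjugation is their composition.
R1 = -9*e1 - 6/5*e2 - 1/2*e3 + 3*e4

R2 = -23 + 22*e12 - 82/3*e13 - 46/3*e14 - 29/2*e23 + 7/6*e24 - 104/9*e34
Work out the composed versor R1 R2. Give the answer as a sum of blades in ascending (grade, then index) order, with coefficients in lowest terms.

Distribute over the terms of R1 (each basis-blade product reordered to ascending indices, repeated generators contracted through their squares):
(-9*e1) R2 = 207*e1 - 198*e2 + 246*e3 + 138*e4 + 261/2*e123 - 21/2*e124 + 104*e134
(-6/5*e2) R2 = 132/5*e1 + 138/5*e2 + 87/5*e3 - 7/5*e4 - 164/5*e123 - 92/5*e124 + 208/15*e234
(-1/2*e3) R2 = 41/3*e1 + 29/4*e2 + 23/2*e3 - 52/9*e4 - 11*e123 - 23/3*e134 + 7/12*e234
(3*e4) R2 = -46*e1 + 7/2*e2 - 104/3*e3 - 69*e4 + 66*e124 - 82*e134 - 87/2*e234
Summing the partial products and collecting blades:
Answer: 3016/15*e1 - 3193/20*e2 + 7207/30*e3 + 2782/45*e4 + 867/10*e123 + 371/10*e124 + 43/3*e134 - 581/20*e234


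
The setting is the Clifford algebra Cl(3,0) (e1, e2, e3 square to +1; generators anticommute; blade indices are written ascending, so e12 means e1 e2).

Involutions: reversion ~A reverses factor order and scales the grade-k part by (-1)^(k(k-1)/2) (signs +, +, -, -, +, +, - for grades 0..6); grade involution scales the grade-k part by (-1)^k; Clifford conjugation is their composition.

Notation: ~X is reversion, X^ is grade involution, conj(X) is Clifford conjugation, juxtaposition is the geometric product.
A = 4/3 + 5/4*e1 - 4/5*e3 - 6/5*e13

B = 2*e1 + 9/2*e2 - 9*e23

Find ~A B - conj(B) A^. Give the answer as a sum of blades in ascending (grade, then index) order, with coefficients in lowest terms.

first term: 5/2 + 8/3*e1 - 6/5*e2 - 12/5*e3 + 657/40*e12 + 8/5*e13 - 42/5*e23 - 333/20*e123
second term: 5/2 - 8/3*e1 + 6/5*e2 + 12/5*e3 - 657/40*e12 - 8/5*e13 + 42/5*e23 - 333/20*e123
Answer: 16/3*e1 - 12/5*e2 - 24/5*e3 + 657/20*e12 + 16/5*e13 - 84/5*e23


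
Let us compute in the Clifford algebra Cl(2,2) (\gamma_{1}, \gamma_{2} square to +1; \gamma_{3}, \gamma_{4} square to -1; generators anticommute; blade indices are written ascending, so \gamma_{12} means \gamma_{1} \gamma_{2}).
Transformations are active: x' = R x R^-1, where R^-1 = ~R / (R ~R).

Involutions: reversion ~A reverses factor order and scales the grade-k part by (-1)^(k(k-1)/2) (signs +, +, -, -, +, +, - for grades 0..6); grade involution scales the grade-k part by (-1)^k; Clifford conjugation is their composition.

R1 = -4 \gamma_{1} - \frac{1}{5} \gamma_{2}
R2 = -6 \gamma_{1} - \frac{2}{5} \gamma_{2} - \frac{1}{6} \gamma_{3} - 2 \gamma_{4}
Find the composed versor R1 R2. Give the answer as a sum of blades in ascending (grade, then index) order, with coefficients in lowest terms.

Distribute over the terms of R1 (each basis-blade product reordered to ascending indices, repeated generators contracted through their squares):
(-4 \gamma_{1}) R2 = 24 + \frac{8}{5} \gamma_{12} + \frac{2}{3} \gamma_{13} + 8 \gamma_{14}
(-\frac{1}{5} \gamma_{2}) R2 = \frac{2}{25} - \frac{6}{5} \gamma_{12} + \frac{1}{30} \gamma_{23} + \frac{2}{5} \gamma_{24}
Summing the partial products and collecting blades:
Answer: \frac{602}{25} + \frac{2}{5} \gamma_{12} + \frac{2}{3} \gamma_{13} + 8 \gamma_{14} + \frac{1}{30} \gamma_{23} + \frac{2}{5} \gamma_{24}


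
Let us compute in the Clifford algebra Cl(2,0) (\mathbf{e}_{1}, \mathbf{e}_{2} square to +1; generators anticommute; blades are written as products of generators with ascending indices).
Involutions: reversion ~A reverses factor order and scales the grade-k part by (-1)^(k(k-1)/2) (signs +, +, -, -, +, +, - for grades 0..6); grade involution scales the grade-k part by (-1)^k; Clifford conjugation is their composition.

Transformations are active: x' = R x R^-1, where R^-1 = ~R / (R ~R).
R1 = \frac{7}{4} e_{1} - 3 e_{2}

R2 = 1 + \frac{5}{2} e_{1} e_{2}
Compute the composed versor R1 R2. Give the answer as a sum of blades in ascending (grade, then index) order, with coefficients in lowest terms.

Distribute over the terms of R1 (each basis-blade product reordered to ascending indices, repeated generators contracted through their squares):
(\frac{7}{4} e_{1}) R2 = \frac{7}{4} e_{1} + \frac{35}{8} e_{2}
(-3 e_{2}) R2 = \frac{15}{2} e_{1} - 3 e_{2}
Summing the partial products and collecting blades:
Answer: \frac{37}{4} e_{1} + \frac{11}{8} e_{2}


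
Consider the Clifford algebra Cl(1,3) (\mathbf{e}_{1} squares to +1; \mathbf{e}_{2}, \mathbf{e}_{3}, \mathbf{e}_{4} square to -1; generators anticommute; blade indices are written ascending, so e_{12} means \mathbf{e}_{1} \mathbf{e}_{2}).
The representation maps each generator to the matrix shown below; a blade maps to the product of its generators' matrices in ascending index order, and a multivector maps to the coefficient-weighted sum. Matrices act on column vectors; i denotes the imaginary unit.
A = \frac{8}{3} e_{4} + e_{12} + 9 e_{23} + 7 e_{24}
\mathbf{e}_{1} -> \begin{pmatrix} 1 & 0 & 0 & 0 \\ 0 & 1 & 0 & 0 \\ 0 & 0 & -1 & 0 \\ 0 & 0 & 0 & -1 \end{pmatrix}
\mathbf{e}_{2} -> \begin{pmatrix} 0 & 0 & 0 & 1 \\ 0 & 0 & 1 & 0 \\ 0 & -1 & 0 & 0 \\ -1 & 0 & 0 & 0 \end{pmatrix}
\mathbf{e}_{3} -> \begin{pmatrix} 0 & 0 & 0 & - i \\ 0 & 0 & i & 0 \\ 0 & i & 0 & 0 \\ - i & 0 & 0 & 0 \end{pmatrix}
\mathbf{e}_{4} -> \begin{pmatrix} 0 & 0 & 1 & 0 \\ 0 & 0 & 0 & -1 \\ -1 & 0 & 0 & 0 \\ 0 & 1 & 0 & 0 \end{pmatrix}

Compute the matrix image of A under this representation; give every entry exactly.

Bivector images (products of the table entries): rho(e_{12}) = rho(\mathbf{e}_{1})rho(\mathbf{e}_{2}) = \begin{pmatrix} 0 & 0 & 0 & 1 \\ 0 & 0 & 1 & 0 \\ 0 & 1 & 0 & 0 \\ 1 & 0 & 0 & 0 \end{pmatrix}; rho(e_{23}) = rho(\mathbf{e}_{2})rho(\mathbf{e}_{3}) = \begin{pmatrix} - i & 0 & 0 & 0 \\ 0 & i & 0 & 0 \\ 0 & 0 & - i & 0 \\ 0 & 0 & 0 & i \end{pmatrix}; rho(e_{24}) = rho(\mathbf{e}_{2})rho(\mathbf{e}_{4}) = \begin{pmatrix} 0 & 1 & 0 & 0 \\ -1 & 0 & 0 & 0 \\ 0 & 0 & 0 & 1 \\ 0 & 0 & -1 & 0 \end{pmatrix}.
M = (\frac{8}{3})*rho(e_{4}) + (1)*rho(e_{12}) + (9)*rho(e_{23}) + (7)*rho(e_{24}), summed entrywise:
Answer: \begin{pmatrix} - 9 i & 7 & \frac{8}{3} & 1 \\ -7 & 9 i & 1 & - \frac{8}{3} \\ - \frac{8}{3} & 1 & - 9 i & 7 \\ 1 & \frac{8}{3} & -7 & 9 i \end{pmatrix}


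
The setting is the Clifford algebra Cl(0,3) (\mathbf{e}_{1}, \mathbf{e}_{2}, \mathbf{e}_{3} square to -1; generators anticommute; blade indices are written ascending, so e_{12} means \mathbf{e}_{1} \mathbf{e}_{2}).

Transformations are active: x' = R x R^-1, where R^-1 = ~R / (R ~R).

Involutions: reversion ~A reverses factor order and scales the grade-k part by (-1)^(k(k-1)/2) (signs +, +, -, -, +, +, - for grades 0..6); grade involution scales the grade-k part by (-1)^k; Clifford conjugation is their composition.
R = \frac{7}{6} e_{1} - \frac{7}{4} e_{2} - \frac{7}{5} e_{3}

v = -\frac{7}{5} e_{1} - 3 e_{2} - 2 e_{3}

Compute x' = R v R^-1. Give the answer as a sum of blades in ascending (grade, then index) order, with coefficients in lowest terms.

~R = \frac{7}{6} e_{1} - \frac{7}{4} e_{2} - \frac{7}{5} e_{3}, and R ~R = -\frac{22981}{3600}, so R^-1 = ~R / (-\frac{22981}{3600}).
R v = -\frac{77}{12} - \frac{119}{20} e_{12} - \frac{322}{75} e_{13} - \frac{7}{10} e_{23}
Answer: \frac{8783}{2345} e_{1} - \frac{243}{469} e_{2} - \frac{382}{469} e_{3}


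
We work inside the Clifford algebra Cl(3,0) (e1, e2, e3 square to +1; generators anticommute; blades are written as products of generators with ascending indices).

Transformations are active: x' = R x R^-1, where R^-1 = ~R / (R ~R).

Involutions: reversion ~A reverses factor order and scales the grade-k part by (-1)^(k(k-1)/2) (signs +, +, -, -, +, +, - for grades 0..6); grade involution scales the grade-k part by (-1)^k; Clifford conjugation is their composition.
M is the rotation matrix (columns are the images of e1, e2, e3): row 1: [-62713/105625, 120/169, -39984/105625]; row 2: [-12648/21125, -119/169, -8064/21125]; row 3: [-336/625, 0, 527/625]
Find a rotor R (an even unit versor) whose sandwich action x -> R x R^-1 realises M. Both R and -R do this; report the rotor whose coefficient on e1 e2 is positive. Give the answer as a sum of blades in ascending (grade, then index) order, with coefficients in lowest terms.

Method: write R = a + b12*e1 e2 + b13*e1 e3 + b23*e2 e3 with a^2 + b12^2 + b13^2 + b23^2 = 1 (so R^-1 = ~R). Expanding the columns R e_j ~R gives tr M = 4a^2 - 1 and, from the antisymmetric part, M21 - M12 = -4a*b12, M13 - M31 = 4a*b13, M32 - M23 = -4a*b23.
Here tr M = -1921/4225, so a^2 = (1 + tr M)/4 = 576/4225 and a = ±24/65. Taking a = 24/65: M21 - M12 = -27648/21125, M13 - M31 = 672/4225, M32 - M23 = 8064/21125, giving b12 = 288/325, b13 = 7/65, b23 = -84/325, i.e. R = 24/65 + 288/325*e1 e2 + 7/65*e1 e3 - 84/325*e2 e3.
Its e1 e2 coefficient is already positive.
Answer: 24/65 + 288/325*e1 e2 + 7/65*e1 e3 - 84/325*e2 e3. Sheet selection: the two-to-one cover makes ±R indistinguishable at the matrix level (trace -1921/4225), so uniqueness comes from the required sign on e1 e2.


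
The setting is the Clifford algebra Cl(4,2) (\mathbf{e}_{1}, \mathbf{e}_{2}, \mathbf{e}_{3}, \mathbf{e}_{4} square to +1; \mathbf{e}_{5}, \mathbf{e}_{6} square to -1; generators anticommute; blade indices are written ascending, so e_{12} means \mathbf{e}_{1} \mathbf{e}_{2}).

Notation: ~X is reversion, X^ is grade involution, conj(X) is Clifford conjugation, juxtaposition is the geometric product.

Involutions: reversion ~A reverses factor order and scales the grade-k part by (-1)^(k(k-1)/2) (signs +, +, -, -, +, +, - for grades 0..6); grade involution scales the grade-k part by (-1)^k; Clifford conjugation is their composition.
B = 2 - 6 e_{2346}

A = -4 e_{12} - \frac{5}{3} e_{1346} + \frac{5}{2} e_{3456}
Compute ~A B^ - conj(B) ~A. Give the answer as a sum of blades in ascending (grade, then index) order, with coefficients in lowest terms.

first term: -2 e_{12} - 15 e_{25} - \frac{82}{3} e_{1346} + 5 e_{3456}
second term: 18 e_{12} + 15 e_{25} + \frac{62}{3} e_{1346} + 5 e_{3456}
Answer: -20 e_{12} - 30 e_{25} - 48 e_{1346}


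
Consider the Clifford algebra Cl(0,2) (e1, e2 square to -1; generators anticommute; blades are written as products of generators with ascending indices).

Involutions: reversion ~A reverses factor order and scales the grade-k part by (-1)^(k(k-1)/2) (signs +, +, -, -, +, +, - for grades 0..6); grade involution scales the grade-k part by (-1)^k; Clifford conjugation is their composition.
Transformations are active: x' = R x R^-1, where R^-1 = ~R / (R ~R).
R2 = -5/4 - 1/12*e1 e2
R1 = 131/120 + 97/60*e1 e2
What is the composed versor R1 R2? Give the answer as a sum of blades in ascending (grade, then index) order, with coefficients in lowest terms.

Distribute over the terms of R1 (each basis-blade product reordered to ascending indices, repeated generators contracted through their squares):
(131/120) R2 = -131/96 - 131/1440*e1 e2
(97/60*e1 e2) R2 = 97/720 - 97/48*e1 e2
Summing the partial products and collecting blades:
Answer: -1771/1440 - 3041/1440*e1 e2


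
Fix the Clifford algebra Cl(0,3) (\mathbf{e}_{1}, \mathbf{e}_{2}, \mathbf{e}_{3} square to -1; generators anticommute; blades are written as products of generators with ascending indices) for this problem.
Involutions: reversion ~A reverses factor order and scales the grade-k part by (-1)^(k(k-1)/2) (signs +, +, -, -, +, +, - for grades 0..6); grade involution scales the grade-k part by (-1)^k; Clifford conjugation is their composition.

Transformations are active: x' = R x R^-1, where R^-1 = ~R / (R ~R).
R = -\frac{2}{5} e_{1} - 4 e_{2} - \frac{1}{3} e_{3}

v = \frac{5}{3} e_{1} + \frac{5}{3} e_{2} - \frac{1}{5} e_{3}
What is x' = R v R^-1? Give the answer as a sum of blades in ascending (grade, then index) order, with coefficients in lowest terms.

~R = -\frac{2}{5} e_{1} - 4 e_{2} - \frac{1}{3} e_{3}, and R ~R = -\frac{3661}{225}, so R^-1 = ~R / (-\frac{3661}{225}).
R v = \frac{109}{15} + 6 e_{1} e_{2} + \frac{143}{225} e_{1} e_{3} + \frac{61}{45} e_{2} e_{3}
Answer: -\frac{14381}{10983} e_{1} + \frac{20935}{10983} e_{2} + \frac{9111}{18305} e_{3}


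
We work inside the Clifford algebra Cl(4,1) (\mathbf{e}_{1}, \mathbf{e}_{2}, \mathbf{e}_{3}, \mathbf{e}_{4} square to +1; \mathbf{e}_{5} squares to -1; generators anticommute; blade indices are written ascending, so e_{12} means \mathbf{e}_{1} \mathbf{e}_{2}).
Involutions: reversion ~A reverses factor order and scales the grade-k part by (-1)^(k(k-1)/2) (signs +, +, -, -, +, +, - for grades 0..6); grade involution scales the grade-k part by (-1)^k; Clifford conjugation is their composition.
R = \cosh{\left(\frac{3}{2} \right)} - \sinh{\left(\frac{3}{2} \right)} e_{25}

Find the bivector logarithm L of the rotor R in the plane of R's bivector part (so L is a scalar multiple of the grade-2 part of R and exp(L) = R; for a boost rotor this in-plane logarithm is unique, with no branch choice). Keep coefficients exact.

The scalar part of R is \cosh{\left(\frac{3}{2} \right)}, giving the rapidity magnitude (cosh is even); the bivector part supplies orientation, its quotient by sinh of the rapidity is the plane, and L = rapidity * plane — unique in that plane, since flipping both signs leaves L unchanged.
Concretely: cosh(rapidity) = \cosh{\left(\frac{3}{2} \right)} gives rapidity = ±\frac{3}{2}, and since rapidity/sinh(rapidity) is even the sign is immaterial: L = (rapidity/sinh(rapidity)) * <R>_2 = (\frac{3}{2 \sinh{\left(\frac{3}{2} \right)}}) * <R>_2.
Answer: - \frac{3}{2} e_{25}


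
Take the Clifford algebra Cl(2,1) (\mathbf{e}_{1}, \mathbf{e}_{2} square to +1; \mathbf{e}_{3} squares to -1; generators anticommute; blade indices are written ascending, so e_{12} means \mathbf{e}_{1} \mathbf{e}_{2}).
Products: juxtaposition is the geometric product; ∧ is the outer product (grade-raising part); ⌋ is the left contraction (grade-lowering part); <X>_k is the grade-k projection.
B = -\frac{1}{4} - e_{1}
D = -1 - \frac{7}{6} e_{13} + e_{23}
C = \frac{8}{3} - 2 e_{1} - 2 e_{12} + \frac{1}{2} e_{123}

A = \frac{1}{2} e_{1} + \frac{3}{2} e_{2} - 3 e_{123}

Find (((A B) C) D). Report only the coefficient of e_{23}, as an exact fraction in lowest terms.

step 1: -\frac{1}{2} - \frac{1}{8} e_{1} - \frac{3}{8} e_{2} + \frac{3}{2} e_{12} + 3 e_{23} + \frac{3}{4} e_{123}
step 2: \frac{55}{24} + \frac{17}{12} e_{1} + \frac{9}{4} e_{2} + \frac{3}{4} e_{3} + \frac{17}{4} e_{12} + \frac{99}{16} e_{13} + \frac{103}{16} e_{23} - \frac{17}{4} e_{123}
step 3: -\frac{295}{96} - \frac{157}{24} e_{1} - \frac{155}{24} e_{2} - \frac{11}{72} e_{3} + \frac{907}{96} e_{12} - \frac{83}{18} e_{13} + \frac{13}{16} e_{23} + \frac{199}{24} e_{123}
Answer: \frac{13}{16}


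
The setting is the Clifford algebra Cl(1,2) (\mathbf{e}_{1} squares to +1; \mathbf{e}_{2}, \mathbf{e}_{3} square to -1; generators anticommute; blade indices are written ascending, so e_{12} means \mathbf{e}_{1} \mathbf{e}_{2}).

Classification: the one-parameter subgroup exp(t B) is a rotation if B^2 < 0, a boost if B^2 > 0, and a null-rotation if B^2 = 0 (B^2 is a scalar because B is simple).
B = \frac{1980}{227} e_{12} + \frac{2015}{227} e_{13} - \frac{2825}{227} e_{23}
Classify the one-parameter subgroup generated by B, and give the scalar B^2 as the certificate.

B^2 term by term: the squares give (\frac{1980}{227})^2*(e_{12})^2 + (\frac{2015}{227})^2*(e_{13})^2 + (-\frac{2825}{227})^2*(e_{23})^2 = \frac{3920400}{51529}*(+1) + \frac{4060225}{51529}*(+1) + \frac{7980625}{51529}*(-1) = 0 (each basis 2-blade squares to minus the product of its generators' squares); cross terms between blades sharing an index anticommute and cancel. So B^2 = 0.
Answer: null-rotation, certificate B^2 = 0. Key observation: B^2 = 0 is a conjugation invariant, so its sign decides the class regardless of the surface form of B.


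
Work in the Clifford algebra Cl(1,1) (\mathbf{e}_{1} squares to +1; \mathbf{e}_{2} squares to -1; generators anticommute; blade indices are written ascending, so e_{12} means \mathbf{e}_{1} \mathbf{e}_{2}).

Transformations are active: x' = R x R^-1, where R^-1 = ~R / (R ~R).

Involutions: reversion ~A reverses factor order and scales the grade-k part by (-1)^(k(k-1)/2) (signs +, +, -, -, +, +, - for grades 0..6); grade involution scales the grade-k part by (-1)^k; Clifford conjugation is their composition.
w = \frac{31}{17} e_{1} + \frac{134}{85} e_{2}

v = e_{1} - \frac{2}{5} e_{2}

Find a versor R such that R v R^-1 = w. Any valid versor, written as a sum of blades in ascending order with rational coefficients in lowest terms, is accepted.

Why this works: both vectors square to \frac{21}{25}, so q(v) = q(w) and R = v + w = \frac{48}{17} e_{1} + \frac{20}{17} e_{2} carries v to w — its own direction survives, the complement (v - w)/2 flips.
Answer: \frac{48}{17} e_{1} + \frac{20}{17} e_{2}


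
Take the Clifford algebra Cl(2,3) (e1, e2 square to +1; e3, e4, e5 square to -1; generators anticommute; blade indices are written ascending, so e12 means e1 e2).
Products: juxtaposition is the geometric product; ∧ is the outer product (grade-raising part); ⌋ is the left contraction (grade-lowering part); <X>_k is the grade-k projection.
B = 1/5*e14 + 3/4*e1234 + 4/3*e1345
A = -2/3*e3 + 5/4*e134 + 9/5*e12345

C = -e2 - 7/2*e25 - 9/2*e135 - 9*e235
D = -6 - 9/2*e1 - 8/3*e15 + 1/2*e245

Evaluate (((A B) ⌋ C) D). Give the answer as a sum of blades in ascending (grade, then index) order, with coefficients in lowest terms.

step 1: 117/80*e2 - 1/4*e3 - 19/60*e5 + 1/2*e124 + 2/15*e134 - 8/9*e145 + 9/25*e235
step 2: 711/400 + 133/120*e2 - 819/160*e5 - 57/40*e13 + 9/8*e15 - 57/20*e23 + 9/4*e25 - 1053/80*e35
step 3: -2733/200 + 4521/800*e1 - 133/20*e2 - 513/80*e3 - 9/8*e4 + 1431/40*e5 + 879/80*e12 - 531/20*e13 - 55239/1600*e15 + 171/10*e23 + 819/320*e24 - 27/2*e25 + 3007/40*e35 + 133/240*e45 + 513/40*e123 - 9/16*e124 - 2581/360*e125 + 9477/160*e135 - 1053/160*e234 + 711/800*e245 + 57/40*e345 + 38/5*e1235 + 57/80*e12345
Answer: -2733/200 + 4521/800*e1 - 133/20*e2 - 513/80*e3 - 9/8*e4 + 1431/40*e5 + 879/80*e12 - 531/20*e13 - 55239/1600*e15 + 171/10*e23 + 819/320*e24 - 27/2*e25 + 3007/40*e35 + 133/240*e45 + 513/40*e123 - 9/16*e124 - 2581/360*e125 + 9477/160*e135 - 1053/160*e234 + 711/800*e245 + 57/40*e345 + 38/5*e1235 + 57/80*e12345


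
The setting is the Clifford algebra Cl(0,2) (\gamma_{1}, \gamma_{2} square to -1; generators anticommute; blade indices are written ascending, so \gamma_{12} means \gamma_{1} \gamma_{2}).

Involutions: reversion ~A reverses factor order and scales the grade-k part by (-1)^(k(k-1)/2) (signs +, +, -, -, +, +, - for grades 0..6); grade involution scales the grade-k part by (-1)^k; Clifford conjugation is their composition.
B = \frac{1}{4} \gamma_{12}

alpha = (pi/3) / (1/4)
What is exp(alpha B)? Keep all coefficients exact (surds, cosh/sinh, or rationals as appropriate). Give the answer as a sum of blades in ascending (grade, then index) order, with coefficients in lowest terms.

B^2 = (\frac{1}{4})^2*(\gamma_{12})^2 = \frac{1}{16}*(-1) = -\frac{1}{16} (a basis 2-blade squares to minus the product of its generators' squares).
B^2 = -\frac{1}{16} — since the square is negative, the closed form is circular: l = \frac{1}{4}, alpha*l = \frac{\pi}{3}, so exp(alpha B) = cos(\frac{\pi}{3}) + (sin(\frac{\pi}{3})/(\frac{1}{4}))*B = \frac{1}{2} + (2 \sqrt{3})*B.
Answer: \frac{1}{2} + \frac{\sqrt{3}}{2} \gamma_{12}


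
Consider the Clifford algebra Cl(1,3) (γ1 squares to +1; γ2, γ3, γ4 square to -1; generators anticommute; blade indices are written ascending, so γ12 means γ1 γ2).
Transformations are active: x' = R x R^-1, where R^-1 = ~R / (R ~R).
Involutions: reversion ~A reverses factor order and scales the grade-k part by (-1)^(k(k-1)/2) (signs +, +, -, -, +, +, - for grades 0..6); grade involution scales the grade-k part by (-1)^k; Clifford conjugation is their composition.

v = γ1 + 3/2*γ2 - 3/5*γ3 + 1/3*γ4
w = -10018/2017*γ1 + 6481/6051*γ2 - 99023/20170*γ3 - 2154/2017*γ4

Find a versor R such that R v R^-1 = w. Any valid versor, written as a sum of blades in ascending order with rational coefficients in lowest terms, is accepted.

Why this works: both vectors square to -1549/900, so q(v) = q(w) and R = v + w = -8001/2017*γ1 + 31115/12102*γ2 - 22225/4034*γ3 - 4445/6051*γ4 carries v to w — its own direction survives, the complement (v - w)/2 flips.
Answer: -8001/2017*γ1 + 31115/12102*γ2 - 22225/4034*γ3 - 4445/6051*γ4


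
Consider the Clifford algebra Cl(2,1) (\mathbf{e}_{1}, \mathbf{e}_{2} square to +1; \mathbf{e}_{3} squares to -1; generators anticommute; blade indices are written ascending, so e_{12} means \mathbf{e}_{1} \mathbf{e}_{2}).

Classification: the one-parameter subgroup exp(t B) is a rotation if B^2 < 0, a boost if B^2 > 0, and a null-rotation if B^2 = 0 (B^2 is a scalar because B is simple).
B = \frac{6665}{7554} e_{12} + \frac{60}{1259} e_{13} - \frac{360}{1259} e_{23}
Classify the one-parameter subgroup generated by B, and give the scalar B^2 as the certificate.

B^2 term by term: the squares give (\frac{6665}{7554})^2*(e_{12})^2 + (\frac{60}{1259})^2*(e_{13})^2 + (-\frac{360}{1259})^2*(e_{23})^2 = \frac{44422225}{57062916}*(-1) + \frac{3600}{1585081}*(+1) + \frac{129600}{1585081}*(+1) = -\frac{25}{36} (each basis 2-blade squares to minus the product of its generators' squares); cross terms between blades sharing an index anticommute and cancel. So B^2 = -\frac{25}{36}.
Answer: rotation, certificate B^2 = -\frac{25}{36}. No conjugation can change B^2 = -\frac{25}{36}; the sign gives the class.


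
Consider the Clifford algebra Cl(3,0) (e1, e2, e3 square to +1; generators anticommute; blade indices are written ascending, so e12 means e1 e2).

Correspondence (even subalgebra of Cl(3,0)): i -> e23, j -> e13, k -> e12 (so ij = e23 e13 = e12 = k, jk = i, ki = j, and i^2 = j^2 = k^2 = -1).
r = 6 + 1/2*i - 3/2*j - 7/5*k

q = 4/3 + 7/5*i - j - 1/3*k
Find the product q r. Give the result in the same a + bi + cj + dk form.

In blades: q = 4/3 - 1/3*e12 - e13 + 7/5*e23, r = 6 - 7/5*e12 - 3/2*e13 + 1/2*e23.
Distribute q over r term by term (generator squares from the signature, products reordered to ascending indices): (4/3)*r = 8 - 28/15*e12 - 2*e13 + 2/3*e23; (-1/3*e12)*r = -7/15 - 2*e12 - 1/6*e13 - 1/2*e23; (-e13)*r = -3/2 + 1/2*e12 - 6*e13 + 7/5*e23; (7/5*e23)*r = -7/10 - 21/10*e12 + 49/25*e13 + 42/5*e23.
Sum: 16/3 - 82/15*e12 - 931/150*e13 + 299/30*e23; translating back through the correspondence:
Answer: 16/3 + 299/30*i - 931/150*j - 82/15*k


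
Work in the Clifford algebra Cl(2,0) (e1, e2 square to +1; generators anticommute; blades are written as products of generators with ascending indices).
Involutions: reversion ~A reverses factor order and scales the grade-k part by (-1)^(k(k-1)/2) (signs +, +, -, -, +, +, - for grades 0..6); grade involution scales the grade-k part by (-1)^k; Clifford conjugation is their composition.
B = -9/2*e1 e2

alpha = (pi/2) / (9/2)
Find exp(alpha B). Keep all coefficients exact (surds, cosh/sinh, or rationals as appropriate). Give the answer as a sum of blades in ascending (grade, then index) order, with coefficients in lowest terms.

B^2 = (-9/2)^2*(e1 e2)^2 = 81/4*(-1) = -81/4 (a basis 2-blade squares to minus the product of its generators' squares).
B^2 = -81/4 — B^2 < 0, so the exponential closes trigonometrically: l = 9/2, alpha*l = pi/2, so exp(alpha B) = cos(pi/2) + (sin(pi/2)/(9/2))*B = 0 + (2/9)*B.
Answer: -e1 e2
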